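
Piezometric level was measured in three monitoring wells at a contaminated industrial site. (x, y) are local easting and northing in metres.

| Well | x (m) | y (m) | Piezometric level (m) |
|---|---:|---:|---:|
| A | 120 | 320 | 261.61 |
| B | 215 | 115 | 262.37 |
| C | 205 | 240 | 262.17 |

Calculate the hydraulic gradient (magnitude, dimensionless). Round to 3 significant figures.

0.00562

Taking A as reference: B−A = (95, -205, +0.76); C−A = (85, -80, +0.56).
Solve a·Δx + b·Δy = Δh: det = 95·(-80) − 85·(-205) = 9825.
∂h/∂x = [(+0.76)·(-80) − (+0.56)·(-205)] / 9825 = +0.005496
∂h/∂y = [95·(+0.56) − 85·(+0.76)] / 9825 = -0.001160
|∇h| = √(0.005496² + -0.001160²) = 0.005617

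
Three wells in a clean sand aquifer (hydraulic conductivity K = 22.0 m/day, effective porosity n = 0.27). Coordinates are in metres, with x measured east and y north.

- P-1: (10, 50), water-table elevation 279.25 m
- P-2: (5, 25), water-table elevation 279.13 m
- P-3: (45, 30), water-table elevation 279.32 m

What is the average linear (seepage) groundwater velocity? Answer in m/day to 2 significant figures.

0.47 m/day

Taking P-1 as reference: P-2−P-1 = (-5, -25, -0.12); P-3−P-1 = (35, -20, +0.07).
Solve a·Δx + b·Δy = Δh: det = (-5)·(-20) − 35·(-25) = 975.
∂h/∂x = [(-0.12)·(-20) − (+0.07)·(-25)] / 975 = +0.004256
∂h/∂y = [(-5)·(+0.07) − 35·(-0.12)] / 975 = +0.003949
|∇h| = √(0.004256² + 0.003949²) = 0.005806
Seepage velocity v = K·i/n = 22.0 × 0.005806 / 0.27 = 0.4731 m/day.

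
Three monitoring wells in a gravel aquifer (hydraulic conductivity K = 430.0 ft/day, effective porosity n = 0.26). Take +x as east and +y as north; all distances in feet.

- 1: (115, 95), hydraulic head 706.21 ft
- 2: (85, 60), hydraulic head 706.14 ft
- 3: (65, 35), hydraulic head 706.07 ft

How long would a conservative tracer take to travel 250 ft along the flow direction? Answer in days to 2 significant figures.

7.6 days

With h = a·x + b·y + c and 1 as origin, the differences give:
  (-30)·a + (-35)·b = -0.07
  (-50)·a + (-60)·b = -0.14
Eliminate b (×(-60) and ×(-35), subtract): 50·a = -0.700 → a = ∂h/∂x = -0.01400
Back-substitute: b = ∂h/∂y = +0.01400.
|∇h| = √(-0.01400² + 0.01400²) = 0.0198
Seepage velocity v = K·i/n = 430.0 × 0.0198 / 0.26 = 32.75 ft/day.
t = 250 / 32.75 = 7.634 days.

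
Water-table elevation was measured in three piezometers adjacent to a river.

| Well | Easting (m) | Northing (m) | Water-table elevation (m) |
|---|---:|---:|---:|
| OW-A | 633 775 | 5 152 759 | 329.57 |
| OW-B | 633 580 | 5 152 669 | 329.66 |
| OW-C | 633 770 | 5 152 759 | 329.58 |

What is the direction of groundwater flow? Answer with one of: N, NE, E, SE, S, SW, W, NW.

SE

With h = a·x + b·y + c and OW-A as origin, the differences give:
  (-195)·a + (-90)·b = +0.09
  (-5)·a + 0·b = +0.01
Eliminate b (×0 and ×(-90), subtract): -450·a = 0.900 → a = ∂h/∂x = -0.002000
Back-substitute: b = ∂h/∂y = +0.003333.
Flow = −∇h = (+0.002000 east, -0.003333 north), which points southeast.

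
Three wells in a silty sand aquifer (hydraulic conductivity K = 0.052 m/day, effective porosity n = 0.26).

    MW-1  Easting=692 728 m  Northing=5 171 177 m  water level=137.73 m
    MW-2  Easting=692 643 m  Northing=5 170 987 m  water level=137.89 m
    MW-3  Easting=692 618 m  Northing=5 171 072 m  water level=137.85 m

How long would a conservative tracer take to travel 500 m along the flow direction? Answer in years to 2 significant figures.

Differences from MW-1: to MW-2 (Δx, Δy, Δh) = (-85, -190, +0.16); to MW-3 = (-110, -105, +0.12).
Solve a·Δx + b·Δy = Δh: det = (-85)·(-105) − (-110)·(-190) = -11975.
∂h/∂x = [(+0.16)·(-105) − (+0.12)·(-190)] / -11975 = -0.0005010
∂h/∂y = [(-85)·(+0.12) − (-110)·(+0.16)] / -11975 = -0.0006180
|∇h| = √(-0.0005010² + -0.0006180²) = 0.0007956
Seepage velocity v = K·i/n = 0.052 × 0.0007956 / 0.26 = 0.0001591 m/day.
t = 500 / 0.0001591 = 3.143e+06 days = 8.61e+03 years.

8600 years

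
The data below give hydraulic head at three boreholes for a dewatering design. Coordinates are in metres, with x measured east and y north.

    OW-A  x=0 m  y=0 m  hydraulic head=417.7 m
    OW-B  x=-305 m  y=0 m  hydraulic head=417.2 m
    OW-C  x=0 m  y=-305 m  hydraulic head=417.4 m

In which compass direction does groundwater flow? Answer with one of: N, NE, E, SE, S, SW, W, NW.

SW

∂h/∂x = (417.2 − 417.7) / (-305 − 0) = +0.001639
∂h/∂y = (417.4 − 417.7) / (-305 − 0) = +0.0009836
Flow = −∇h = (-0.001639 east, -0.0009836 north), which points southwest.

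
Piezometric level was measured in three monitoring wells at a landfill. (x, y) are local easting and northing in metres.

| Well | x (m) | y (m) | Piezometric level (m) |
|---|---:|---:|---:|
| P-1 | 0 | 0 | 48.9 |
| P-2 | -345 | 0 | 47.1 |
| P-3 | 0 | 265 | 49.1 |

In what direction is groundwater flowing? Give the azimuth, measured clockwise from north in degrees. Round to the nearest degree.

∂h/∂x = (47.1 − 48.9) / (-345 − 0) = +0.005217
∂h/∂y = (49.1 − 48.9) / (265 − 0) = +0.0007547
Flow direction (−∇h) has components (-0.005217 E, -0.0007547 N).
Azimuth = atan2(E, N) = atan2(-0.005217, -0.0007547) = 261.8° ≈ 262°.

262°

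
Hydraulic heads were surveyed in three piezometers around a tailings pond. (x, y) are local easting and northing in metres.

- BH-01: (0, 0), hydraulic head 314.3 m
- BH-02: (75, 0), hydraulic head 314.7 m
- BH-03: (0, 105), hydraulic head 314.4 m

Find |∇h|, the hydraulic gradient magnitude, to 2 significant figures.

0.0054

∂h/∂x = (314.7 − 314.3) / (75 − 0) = +0.005333
∂h/∂y = (314.4 − 314.3) / (105 − 0) = +0.0009524
|∇h| = √(0.005333² + 0.0009524²) = 0.005417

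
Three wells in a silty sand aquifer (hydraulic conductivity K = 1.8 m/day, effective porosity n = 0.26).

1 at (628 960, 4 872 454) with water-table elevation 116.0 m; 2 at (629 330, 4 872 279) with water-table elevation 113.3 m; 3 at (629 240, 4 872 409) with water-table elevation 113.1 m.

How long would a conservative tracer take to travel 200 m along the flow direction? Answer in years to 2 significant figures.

5.1 years

Taking 1 as reference: 2−1 = (370, -175, -2.7); 3−1 = (280, -45, -2.9).
Solve a·Δx + b·Δy = Δh: det = 370·(-45) − 280·(-175) = 32350.
∂h/∂x = [(-2.7)·(-45) − (-2.9)·(-175)] / 32350 = -0.01193
∂h/∂y = [370·(-2.9) − 280·(-2.7)] / 32350 = -0.009799
|∇h| = √(-0.01193² + -0.009799²) = 0.01544
Seepage velocity v = K·i/n = 1.8 × 0.01544 / 0.26 = 0.1069 m/day.
t = 200 / 0.1069 = 1871 days = 5.12 years.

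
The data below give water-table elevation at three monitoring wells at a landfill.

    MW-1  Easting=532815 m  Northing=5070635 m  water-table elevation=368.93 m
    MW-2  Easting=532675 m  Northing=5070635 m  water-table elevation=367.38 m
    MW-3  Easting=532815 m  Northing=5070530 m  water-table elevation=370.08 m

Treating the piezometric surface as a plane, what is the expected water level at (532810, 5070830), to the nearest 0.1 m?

∂h/∂x = (367.38 − 368.93) / (532675 − 532815) = +0.01107
∂h/∂y = (370.08 − 368.93) / (5070530 − 5070635) = -0.01095
h(532810, 5070830) = 368.93 + (+0.01107)·(-5) + (-0.01095)·(195) = 368.93 -0.055 -2.136 = 366.739 m.

366.7 m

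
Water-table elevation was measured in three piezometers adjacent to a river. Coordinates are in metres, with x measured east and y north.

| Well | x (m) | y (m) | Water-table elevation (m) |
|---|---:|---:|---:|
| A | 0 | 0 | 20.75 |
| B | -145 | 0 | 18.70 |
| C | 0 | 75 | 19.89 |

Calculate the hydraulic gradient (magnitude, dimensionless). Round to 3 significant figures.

0.0182

∂h/∂x = (18.70 − 20.75) / (-145 − 0) = +0.01414
∂h/∂y = (19.89 − 20.75) / (75 − 0) = -0.01147
|∇h| = √(0.01414² + -0.01147²) = 0.01821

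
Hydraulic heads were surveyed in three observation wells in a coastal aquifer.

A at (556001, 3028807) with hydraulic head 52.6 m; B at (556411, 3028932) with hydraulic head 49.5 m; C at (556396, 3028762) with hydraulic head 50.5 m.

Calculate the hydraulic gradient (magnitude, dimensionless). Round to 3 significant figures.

0.00799

With h = a·x + b·y + c and A as origin, the differences give:
  410·a + 125·b = -3.1
  395·a + (-45)·b = -2.1
Eliminate b (×(-45) and ×125, subtract): -67825·a = 402.00 → a = ∂h/∂x = -0.005927
Back-substitute: b = ∂h/∂y = -0.005359.
|∇h| = √(-0.005927² + -0.005359²) = 0.007991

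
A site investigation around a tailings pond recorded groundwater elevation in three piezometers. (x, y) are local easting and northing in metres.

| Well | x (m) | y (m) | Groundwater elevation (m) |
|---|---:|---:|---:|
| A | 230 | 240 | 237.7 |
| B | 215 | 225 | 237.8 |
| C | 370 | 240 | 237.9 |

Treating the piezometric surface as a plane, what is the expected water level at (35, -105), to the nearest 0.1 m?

240.2 m

Taking A as reference: B−A = (-15, -15, +0.1); C−A = (140, 0, +0.2).
Solve a·Δx + b·Δy = Δh: det = (-15)·0 − 140·(-15) = 2100.
∂h/∂x = [(+0.1)·0 − (+0.2)·(-15)] / 2100 = +0.001429
∂h/∂y = [(-15)·(+0.2) − 140·(+0.1)] / 2100 = -0.008095
h(35, -105) = 237.7 + (+0.001429)·(-195) + (-0.008095)·(-345) = 237.7 -0.279 +2.793 = 240.214 m.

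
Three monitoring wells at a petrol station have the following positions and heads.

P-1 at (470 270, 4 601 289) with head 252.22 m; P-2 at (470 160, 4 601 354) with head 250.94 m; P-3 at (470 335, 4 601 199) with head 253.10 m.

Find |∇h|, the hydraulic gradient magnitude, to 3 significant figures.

With h = a·x + b·y + c and P-1 as origin, the differences give:
  (-110)·a + 65·b = -1.28
  65·a + (-90)·b = +0.88
Eliminate b (×(-90) and ×65, subtract): 5675·a = 58.000 → a = ∂h/∂x = +0.01022
Back-substitute: b = ∂h/∂y = -0.002396.
|∇h| = √(0.01022² + -0.002396²) = 0.0105

0.0105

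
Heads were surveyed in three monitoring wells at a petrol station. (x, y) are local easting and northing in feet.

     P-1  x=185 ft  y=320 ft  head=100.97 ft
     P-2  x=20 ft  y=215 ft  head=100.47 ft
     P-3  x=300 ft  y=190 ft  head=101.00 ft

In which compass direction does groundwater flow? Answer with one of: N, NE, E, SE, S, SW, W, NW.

SW

Differences from P-1: to P-2 (Δx, Δy, Δh) = (-165, -105, -0.50); to P-3 = (115, -130, +0.03).
Determinant of the coordinate differences = (-165)·(-130) − 115·(-105) = 33525.
∂h/∂x = [(-0.50)·(-130) − (+0.03)·(-105)] / 33525 = +0.002033
∂h/∂y = [(-165)·(+0.03) − 115·(-0.50)] / 33525 = +0.001567
Flow = −∇h = (-0.002033 east, -0.001567 north), which points southwest.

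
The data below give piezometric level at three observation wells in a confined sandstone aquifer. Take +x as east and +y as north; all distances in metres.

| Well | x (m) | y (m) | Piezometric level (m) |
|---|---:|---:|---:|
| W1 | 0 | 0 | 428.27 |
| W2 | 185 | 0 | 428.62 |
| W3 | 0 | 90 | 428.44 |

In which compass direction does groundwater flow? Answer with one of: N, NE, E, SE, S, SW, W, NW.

SW

∂h/∂x = (428.62 − 428.27) / (185 − 0) = +0.001892
∂h/∂y = (428.44 − 428.27) / (90 − 0) = +0.001889
Flow = −∇h = (-0.001892 east, -0.001889 north), which points southwest.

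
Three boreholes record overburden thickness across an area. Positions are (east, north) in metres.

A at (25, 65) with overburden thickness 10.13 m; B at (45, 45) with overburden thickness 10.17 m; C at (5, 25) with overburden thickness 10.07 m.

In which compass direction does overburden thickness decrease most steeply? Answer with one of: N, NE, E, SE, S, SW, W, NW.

Taking A as reference: B−A = (20, -20, +0.04); C−A = (-20, -40, -0.06).
Solve a·Δx + b·Δy = Δd: det = 20·(-40) − (-20)·(-20) = -1200.
∂d/∂x = [(+0.04)·(-40) − (-0.06)·(-20)] / -1200 = +0.002333
∂d/∂y = [20·(-0.06) − (-20)·(+0.04)] / -1200 = +0.0003333
Steepest decrease is along −∇f = (-0.002333 E, -0.0003333 N) → west.

W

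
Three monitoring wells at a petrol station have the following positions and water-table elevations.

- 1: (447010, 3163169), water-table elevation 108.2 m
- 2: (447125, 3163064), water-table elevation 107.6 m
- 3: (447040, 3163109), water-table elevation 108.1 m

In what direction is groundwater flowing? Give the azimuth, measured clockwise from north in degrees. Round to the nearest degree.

Three-point gradient (reference 1): Δ to 2 = (115, -105, -0.6), Δ to 3 = (30, -60, -0.1).
∂h/∂x = -0.006800, ∂h/∂y = -0.001733 (det = -3750).
Flow direction (−∇h) has components (+0.006800 E, +0.001733 N).
Azimuth = atan2(E, N) = atan2(+0.006800, +0.001733) = 75.7° ≈ 076°.

076°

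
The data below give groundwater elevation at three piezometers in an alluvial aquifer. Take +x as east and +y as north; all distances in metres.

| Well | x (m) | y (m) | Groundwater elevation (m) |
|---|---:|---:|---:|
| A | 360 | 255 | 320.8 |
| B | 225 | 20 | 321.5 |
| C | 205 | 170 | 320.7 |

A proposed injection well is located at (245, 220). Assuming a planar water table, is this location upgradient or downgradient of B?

downgradient

With h = a·x + b·y + c and A as origin, the differences give:
  (-135)·a + (-235)·b = +0.7
  (-155)·a + (-85)·b = -0.1
Eliminate b (×(-85) and ×(-235), subtract): -24950·a = -83.00 → a = ∂h/∂x = +0.003327
Back-substitute: b = ∂h/∂y = -0.004890.
Head at (245, 220) = 320.8 + (+0.003327)·(-115) + (-0.004890)·(-35) = 320.59 m.
That is lower than the 321.5 m at B, so the point is downgradient.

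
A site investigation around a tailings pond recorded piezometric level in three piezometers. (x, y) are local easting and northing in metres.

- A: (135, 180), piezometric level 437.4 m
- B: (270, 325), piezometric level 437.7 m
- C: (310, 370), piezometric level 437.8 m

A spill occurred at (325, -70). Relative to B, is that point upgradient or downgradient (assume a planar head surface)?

downgradient

With h = a·x + b·y + c and A as origin, the differences give:
  135·a + 145·b = +0.3
  175·a + 190·b = +0.4
Eliminate b (×190 and ×145, subtract): 275·a = -1.00 → a = ∂h/∂x = -0.003636
Back-substitute: b = ∂h/∂y = +0.005455.
Head at (325, -70) = 437.4 + (-0.003636)·(190) + (+0.005455)·(-250) = 435.35 m.
That is lower than the 437.7 m at B, so the point is downgradient.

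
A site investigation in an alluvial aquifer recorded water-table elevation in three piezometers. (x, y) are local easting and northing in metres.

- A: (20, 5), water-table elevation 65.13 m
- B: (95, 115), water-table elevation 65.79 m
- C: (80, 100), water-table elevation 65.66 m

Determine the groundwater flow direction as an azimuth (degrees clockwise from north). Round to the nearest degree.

Three-point gradient (reference A): Δ to B = (75, 110, +0.66), Δ to C = (60, 95, +0.53).
∂h/∂x = +0.008381, ∂h/∂y = +0.0002857 (det = 525).
Flow direction (−∇h) has components (-0.008381 E, -0.0002857 N).
Azimuth = atan2(E, N) = atan2(-0.008381, -0.0002857) = 268.0° ≈ 268°.

268°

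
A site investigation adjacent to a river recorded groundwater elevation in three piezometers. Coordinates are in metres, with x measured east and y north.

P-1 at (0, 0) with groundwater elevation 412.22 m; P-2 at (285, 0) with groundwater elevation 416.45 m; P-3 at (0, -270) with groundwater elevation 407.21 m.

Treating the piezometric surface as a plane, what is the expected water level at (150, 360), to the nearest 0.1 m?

∂h/∂x = (416.45 − 412.22) / (285 − 0) = +0.01484
∂h/∂y = (407.21 − 412.22) / (-270 − 0) = +0.01856
h(150, 360) = 412.22 + (+0.01484)·(150) + (+0.01856)·(360) = 412.22 +2.226 +6.680 = 421.126 m.

421.1 m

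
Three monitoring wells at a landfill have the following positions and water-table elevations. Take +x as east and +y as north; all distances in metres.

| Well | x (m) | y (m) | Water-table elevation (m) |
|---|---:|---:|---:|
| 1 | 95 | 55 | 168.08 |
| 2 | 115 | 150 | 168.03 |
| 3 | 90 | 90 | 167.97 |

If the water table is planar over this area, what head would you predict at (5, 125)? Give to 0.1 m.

167.3 m

Differences from 1: to 2 (Δx, Δy, Δh) = (20, 95, -0.05); to 3 = (-5, 35, -0.11).
Solve a·Δx + b·Δy = Δh: det = 20·35 − (-5)·95 = 1175.
∂h/∂x = [(-0.05)·35 − (-0.11)·95] / 1175 = +0.007404
∂h/∂y = [20·(-0.11) − (-5)·(-0.05)] / 1175 = -0.002085
h(5, 125) = 168.08 + (+0.007404)·(-90) + (-0.002085)·(70) = 168.08 -0.666 -0.146 = 167.268 m.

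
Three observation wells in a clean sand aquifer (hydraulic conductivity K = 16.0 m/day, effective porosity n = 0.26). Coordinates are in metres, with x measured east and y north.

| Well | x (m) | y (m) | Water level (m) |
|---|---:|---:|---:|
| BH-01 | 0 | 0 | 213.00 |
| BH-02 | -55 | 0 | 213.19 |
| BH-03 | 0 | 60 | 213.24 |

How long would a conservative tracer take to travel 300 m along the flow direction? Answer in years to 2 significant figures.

∂h/∂x = (213.19 − 213.00) / (-55 − 0) = -0.003455
∂h/∂y = (213.24 − 213.00) / (60 − 0) = +0.004000
|∇h| = √(-0.003455² + 0.004000²) = 0.005286
Seepage velocity v = K·i/n = 16.0 × 0.005286 / 0.26 = 0.3253 m/day.
t = 300 / 0.3253 = 922.2 days = 2.52 years.

2.5 years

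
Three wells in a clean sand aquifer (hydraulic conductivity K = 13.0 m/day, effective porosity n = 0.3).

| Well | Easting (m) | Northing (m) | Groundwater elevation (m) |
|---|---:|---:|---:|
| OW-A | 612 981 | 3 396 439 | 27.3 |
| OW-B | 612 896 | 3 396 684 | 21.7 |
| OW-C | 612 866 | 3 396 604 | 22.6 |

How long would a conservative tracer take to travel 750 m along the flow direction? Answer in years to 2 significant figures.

Taking OW-A as reference: OW-B−OW-A = (-85, 245, -5.6); OW-C−OW-A = (-115, 165, -4.7).
Solve a·Δx + b·Δy = Δh: det = (-85)·165 − (-115)·245 = 14150.
∂h/∂x = [(-5.6)·165 − (-4.7)·245] / 14150 = +0.01608
∂h/∂y = [(-85)·(-4.7) − (-115)·(-5.6)] / 14150 = -0.01728
|∇h| = √(0.01608² + -0.01728²) = 0.0236
Seepage velocity v = K·i/n = 13.0 × 0.0236 / 0.3 = 1.023 m/day.
t = 750 / 1.023 = 733.1 days = 2.01 years.

2.0 years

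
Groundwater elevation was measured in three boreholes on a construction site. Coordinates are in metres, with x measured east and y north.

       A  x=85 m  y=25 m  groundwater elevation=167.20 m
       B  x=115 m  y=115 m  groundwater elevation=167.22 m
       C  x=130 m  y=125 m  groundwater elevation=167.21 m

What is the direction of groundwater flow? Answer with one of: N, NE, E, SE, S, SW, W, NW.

SE

Differences from A: to B (Δx, Δy, Δh) = (30, 90, +0.02); to C = (45, 100, +0.01).
Determinant of the coordinate differences = 30·100 − 45·90 = -1050.
∂h/∂x = [(+0.02)·100 − (+0.01)·90] / -1050 = -0.001048
∂h/∂y = [30·(+0.01) − 45·(+0.02)] / -1050 = +0.0005714
Flow = −∇h = (+0.001048 east, -0.0005714 north), which points southeast.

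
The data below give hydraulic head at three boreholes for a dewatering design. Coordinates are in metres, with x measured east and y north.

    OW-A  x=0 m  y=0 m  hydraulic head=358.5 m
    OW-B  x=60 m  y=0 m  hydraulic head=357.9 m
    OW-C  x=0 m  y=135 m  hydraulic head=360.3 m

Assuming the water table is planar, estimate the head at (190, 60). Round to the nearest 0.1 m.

∂h/∂x = (357.9 − 358.5) / (60 − 0) = -0.01000
∂h/∂y = (360.3 − 358.5) / (135 − 0) = +0.01333
h(190, 60) = 358.5 + (-0.01000)·(190) + (+0.01333)·(60) = 358.5 -1.900 +0.800 = 357.400 m.

357.4 m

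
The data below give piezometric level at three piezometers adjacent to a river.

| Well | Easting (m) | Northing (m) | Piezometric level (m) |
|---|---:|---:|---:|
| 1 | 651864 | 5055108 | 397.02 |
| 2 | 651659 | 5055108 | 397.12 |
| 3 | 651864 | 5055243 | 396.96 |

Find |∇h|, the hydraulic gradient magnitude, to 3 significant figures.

0.000660

∂h/∂x = (397.12 − 397.02) / (651659 − 651864) = -0.0004878
∂h/∂y = (396.96 − 397.02) / (5055243 − 5055108) = -0.0004444
|∇h| = √(-0.0004878² + -0.0004444²) = 0.0006599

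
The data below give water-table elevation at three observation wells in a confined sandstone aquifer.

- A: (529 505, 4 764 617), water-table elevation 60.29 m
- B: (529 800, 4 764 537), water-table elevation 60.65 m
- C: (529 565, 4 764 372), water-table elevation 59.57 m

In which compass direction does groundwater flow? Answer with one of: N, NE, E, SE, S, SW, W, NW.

SW

Three-point gradient (reference A): Δ to B = (295, -80, +0.36), Δ to C = (60, -245, -0.72).
∂h/∂x = +0.002161, ∂h/∂y = +0.003468 (det = -67475).
Flow = −∇h = (-0.002161 east, -0.003468 north), which points southwest.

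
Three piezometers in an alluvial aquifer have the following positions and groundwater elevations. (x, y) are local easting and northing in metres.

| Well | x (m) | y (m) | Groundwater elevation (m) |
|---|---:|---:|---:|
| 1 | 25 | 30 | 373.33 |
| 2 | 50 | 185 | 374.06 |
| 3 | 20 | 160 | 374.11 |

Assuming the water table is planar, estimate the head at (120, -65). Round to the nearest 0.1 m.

372.2 m

Differences from 1: to 2 (Δx, Δy, Δh) = (25, 155, +0.73); to 3 = (-5, 130, +0.78).
Solve a·Δx + b·Δy = Δh: det = 25·130 − (-5)·155 = 4025.
∂h/∂x = [(+0.73)·130 − (+0.78)·155] / 4025 = -0.006460
∂h/∂y = [25·(+0.78) − (-5)·(+0.73)] / 4025 = +0.005752
h(120, -65) = 373.33 + (-0.006460)·(95) + (+0.005752)·(-95) = 373.33 -0.614 -0.546 = 372.170 m.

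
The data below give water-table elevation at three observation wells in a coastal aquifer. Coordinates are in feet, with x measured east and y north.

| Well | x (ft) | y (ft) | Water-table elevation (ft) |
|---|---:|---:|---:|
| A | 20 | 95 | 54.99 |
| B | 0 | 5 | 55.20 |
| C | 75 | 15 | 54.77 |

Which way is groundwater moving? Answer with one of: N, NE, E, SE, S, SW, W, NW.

E

With h = a·x + b·y + c and A as origin, the differences give:
  (-20)·a + (-90)·b = +0.21
  55·a + (-80)·b = -0.22
Eliminate b (×(-80) and ×(-90), subtract): 6550·a = -36.600 → a = ∂h/∂x = -0.005588
Back-substitute: b = ∂h/∂y = -0.001092.
Flow = −∇h = (+0.005588 east, +0.001092 north), which points east.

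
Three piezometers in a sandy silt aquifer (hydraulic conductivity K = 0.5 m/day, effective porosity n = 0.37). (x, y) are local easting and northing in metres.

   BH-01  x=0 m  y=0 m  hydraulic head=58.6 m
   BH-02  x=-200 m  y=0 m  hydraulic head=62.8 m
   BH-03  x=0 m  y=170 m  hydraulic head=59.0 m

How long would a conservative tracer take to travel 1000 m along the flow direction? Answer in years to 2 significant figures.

96 years

∂h/∂x = (62.8 − 58.6) / (-200 − 0) = -0.02100
∂h/∂y = (59.0 − 58.6) / (170 − 0) = +0.002353
|∇h| = √(-0.02100² + 0.002353²) = 0.02113
Seepage velocity v = K·i/n = 0.5 × 0.02113 / 0.37 = 0.02855 m/day.
t = 1000 / 0.02855 = 3.503e+04 days = 95.9 years.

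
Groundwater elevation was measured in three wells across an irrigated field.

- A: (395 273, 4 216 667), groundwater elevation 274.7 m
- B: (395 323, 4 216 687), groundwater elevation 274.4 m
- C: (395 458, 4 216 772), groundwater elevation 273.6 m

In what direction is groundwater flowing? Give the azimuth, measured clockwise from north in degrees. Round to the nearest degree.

093°

With h = a·x + b·y + c and A as origin, the differences give:
  50·a + 20·b = -0.3
  185·a + 105·b = -1.1
Eliminate b (×105 and ×20, subtract): 1550·a = -9.50 → a = ∂h/∂x = -0.006129
Back-substitute: b = ∂h/∂y = +0.0003226.
Flow direction (−∇h) has components (+0.006129 E, -0.0003226 N).
Azimuth = atan2(E, N) = atan2(+0.006129, -0.0003226) = 93.0° ≈ 093°.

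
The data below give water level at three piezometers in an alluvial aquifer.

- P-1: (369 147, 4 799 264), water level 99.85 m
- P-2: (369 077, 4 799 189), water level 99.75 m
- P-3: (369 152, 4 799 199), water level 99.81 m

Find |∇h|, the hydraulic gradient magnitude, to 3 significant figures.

0.000977

Differences from P-1: to P-2 (Δx, Δy, Δh) = (-70, -75, -0.10); to P-3 = (5, -65, -0.04).
Determinant of the coordinate differences = (-70)·(-65) − 5·(-75) = 4925.
∂h/∂x = [(-0.10)·(-65) − (-0.04)·(-75)] / 4925 = +0.0007107
∂h/∂y = [(-70)·(-0.04) − 5·(-0.10)] / 4925 = +0.0006701
|∇h| = √(0.0007107² + 0.0006701²) = 0.0009768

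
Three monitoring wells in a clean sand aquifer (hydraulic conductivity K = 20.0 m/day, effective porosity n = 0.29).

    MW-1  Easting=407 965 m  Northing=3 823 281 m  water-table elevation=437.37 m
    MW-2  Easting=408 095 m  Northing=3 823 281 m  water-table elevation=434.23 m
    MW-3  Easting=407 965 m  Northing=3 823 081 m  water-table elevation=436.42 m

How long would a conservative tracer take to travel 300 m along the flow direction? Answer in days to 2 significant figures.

180 days

∂h/∂x = (434.23 − 437.37) / (408095 − 407965) = -0.02415
∂h/∂y = (436.42 − 437.37) / (3823081 − 3823281) = +0.004750
|∇h| = √(-0.02415² + 0.004750²) = 0.02461
Seepage velocity v = K·i/n = 20.0 × 0.02461 / 0.29 = 1.697 m/day.
t = 300 / 1.697 = 176.8 days.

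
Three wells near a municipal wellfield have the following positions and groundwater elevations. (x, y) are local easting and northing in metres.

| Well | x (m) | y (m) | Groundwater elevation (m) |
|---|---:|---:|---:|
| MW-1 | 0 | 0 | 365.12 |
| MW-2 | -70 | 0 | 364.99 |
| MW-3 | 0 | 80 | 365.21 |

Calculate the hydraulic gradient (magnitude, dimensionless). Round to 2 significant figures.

∂h/∂x = (364.99 − 365.12) / (-70 − 0) = +0.001857
∂h/∂y = (365.21 − 365.12) / (80 − 0) = +0.001125
|∇h| = √(0.001857² + 0.001125²) = 0.002171

0.0022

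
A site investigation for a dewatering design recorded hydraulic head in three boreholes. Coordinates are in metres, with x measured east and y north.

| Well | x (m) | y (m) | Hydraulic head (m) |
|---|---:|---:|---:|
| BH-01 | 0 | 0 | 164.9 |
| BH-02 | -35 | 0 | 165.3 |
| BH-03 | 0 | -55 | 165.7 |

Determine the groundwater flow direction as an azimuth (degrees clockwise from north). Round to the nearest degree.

∂h/∂x = (165.3 − 164.9) / (-35 − 0) = -0.01143
∂h/∂y = (165.7 − 164.9) / (-55 − 0) = -0.01455
Flow direction (−∇h) has components (+0.01143 E, +0.01455 N).
Azimuth = atan2(E, N) = atan2(+0.01143, +0.01455) = 38.2° ≈ 038°.

038°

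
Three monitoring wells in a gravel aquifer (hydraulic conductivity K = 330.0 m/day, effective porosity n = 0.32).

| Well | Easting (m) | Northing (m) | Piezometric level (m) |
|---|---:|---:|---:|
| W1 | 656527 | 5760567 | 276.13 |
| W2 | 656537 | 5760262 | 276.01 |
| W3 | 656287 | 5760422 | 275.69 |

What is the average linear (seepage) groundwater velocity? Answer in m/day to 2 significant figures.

Differences from W1: to W2 (Δx, Δy, Δh) = (10, -305, -0.12); to W3 = (-240, -145, -0.44).
Determinant of the coordinate differences = 10·(-145) − (-240)·(-305) = -74650.
∂h/∂x = [(-0.12)·(-145) − (-0.44)·(-305)] / -74650 = +0.001565
∂h/∂y = [10·(-0.44) − (-240)·(-0.12)] / -74650 = +0.0004447
|∇h| = √(0.001565² + 0.0004447²) = 0.001627
Seepage velocity v = K·i/n = 330.0 × 0.001627 / 0.32 = 1.678 m/day.

1.7 m/day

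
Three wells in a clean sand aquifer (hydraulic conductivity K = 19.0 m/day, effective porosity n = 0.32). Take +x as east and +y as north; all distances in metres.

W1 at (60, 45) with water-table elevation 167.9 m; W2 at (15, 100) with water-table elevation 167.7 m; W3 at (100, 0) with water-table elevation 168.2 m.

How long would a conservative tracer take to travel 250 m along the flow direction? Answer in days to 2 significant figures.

79 days

Differences from W1: to W2 (Δx, Δy, Δh) = (-45, 55, -0.2); to W3 = (40, -45, +0.3).
Determinant of the coordinate differences = (-45)·(-45) − 40·55 = -175.
∂h/∂x = [(-0.2)·(-45) − (+0.3)·55] / -175 = +0.04286
∂h/∂y = [(-45)·(+0.3) − 40·(-0.2)] / -175 = +0.03143
|∇h| = √(0.04286² + 0.03143²) = 0.05315
Seepage velocity v = K·i/n = 19.0 × 0.05315 / 0.32 = 3.156 m/day.
t = 250 / 3.156 = 79.21 days.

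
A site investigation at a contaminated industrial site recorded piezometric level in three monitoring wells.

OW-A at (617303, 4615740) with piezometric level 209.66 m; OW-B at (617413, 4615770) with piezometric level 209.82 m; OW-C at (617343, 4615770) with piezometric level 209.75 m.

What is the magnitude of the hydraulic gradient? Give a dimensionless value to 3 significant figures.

0.00194

Taking OW-A as reference: OW-B−OW-A = (110, 30, +0.16); OW-C−OW-A = (40, 30, +0.09).
Determinant of the coordinate differences = 110·30 − 40·30 = 2100.
∂h/∂x = [(+0.16)·30 − (+0.09)·30] / 2100 = +0.0010000
∂h/∂y = [110·(+0.09) − 40·(+0.16)] / 2100 = +0.001667
|∇h| = √(0.0010000² + 0.001667²) = 0.001944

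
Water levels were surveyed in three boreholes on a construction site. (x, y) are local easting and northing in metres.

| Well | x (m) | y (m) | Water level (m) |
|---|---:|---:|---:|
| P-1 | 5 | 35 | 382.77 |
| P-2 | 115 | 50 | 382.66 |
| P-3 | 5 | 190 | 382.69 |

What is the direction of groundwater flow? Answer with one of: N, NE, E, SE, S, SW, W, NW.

Differences from P-1: to P-2 (Δx, Δy, Δh) = (110, 15, -0.11); to P-3 = (0, 155, -0.08).
Determinant of the coordinate differences = 110·155 − 0·15 = 17050.
∂h/∂x = [(-0.11)·155 − (-0.08)·15] / 17050 = -0.0009296
∂h/∂y = [110·(-0.08) − 0·(-0.11)] / 17050 = -0.0005161
Flow = −∇h = (+0.0009296 east, +0.0005161 north), which points northeast.

NE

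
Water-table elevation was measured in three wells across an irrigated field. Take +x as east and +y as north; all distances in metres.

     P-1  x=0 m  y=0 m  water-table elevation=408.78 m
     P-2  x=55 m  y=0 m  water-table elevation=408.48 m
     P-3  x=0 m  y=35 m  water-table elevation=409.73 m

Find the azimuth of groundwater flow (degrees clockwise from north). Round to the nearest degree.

∂h/∂x = (408.48 − 408.78) / (55 − 0) = -0.005455
∂h/∂y = (409.73 − 408.78) / (35 − 0) = +0.02714
Flow direction (−∇h) has components (+0.005455 E, -0.02714 N).
Azimuth = atan2(E, N) = atan2(+0.005455, -0.02714) = 168.6° ≈ 169°.

169°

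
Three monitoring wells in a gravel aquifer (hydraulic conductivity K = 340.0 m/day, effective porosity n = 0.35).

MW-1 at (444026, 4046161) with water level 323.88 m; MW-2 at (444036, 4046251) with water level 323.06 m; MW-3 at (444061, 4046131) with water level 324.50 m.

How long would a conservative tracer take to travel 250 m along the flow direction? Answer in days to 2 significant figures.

19 days

With h = a·x + b·y + c and MW-1 as origin, the differences give:
  10·a + 90·b = -0.82
  35·a + (-30)·b = +0.62
Eliminate b (×(-30) and ×90, subtract): -3450·a = -31.200 → a = ∂h/∂x = +0.009043
Back-substitute: b = ∂h/∂y = -0.01012.
|∇h| = √(0.009043² + -0.01012²) = 0.01357
Seepage velocity v = K·i/n = 340.0 × 0.01357 / 0.35 = 13.18 m/day.
t = 250 / 13.18 = 18.97 days.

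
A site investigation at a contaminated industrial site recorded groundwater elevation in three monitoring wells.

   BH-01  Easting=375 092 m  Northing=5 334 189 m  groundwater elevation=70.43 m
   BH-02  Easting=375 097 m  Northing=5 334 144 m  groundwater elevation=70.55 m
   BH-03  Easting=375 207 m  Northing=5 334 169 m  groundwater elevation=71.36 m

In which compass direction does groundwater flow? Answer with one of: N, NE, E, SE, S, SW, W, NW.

Taking BH-01 as reference: BH-02−BH-01 = (5, -45, +0.12); BH-03−BH-01 = (115, -20, +0.93).
Determinant of the coordinate differences = 5·(-20) − 115·(-45) = 5075.
∂h/∂x = [(+0.12)·(-20) − (+0.93)·(-45)] / 5075 = +0.007773
∂h/∂y = [5·(+0.93) − 115·(+0.12)] / 5075 = -0.001803
Flow = −∇h = (-0.007773 east, +0.001803 north), which points west.

W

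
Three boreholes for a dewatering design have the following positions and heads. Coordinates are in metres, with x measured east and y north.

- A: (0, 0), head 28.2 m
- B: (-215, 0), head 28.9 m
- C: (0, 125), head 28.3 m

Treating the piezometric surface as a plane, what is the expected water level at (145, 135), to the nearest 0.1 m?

∂h/∂x = (28.9 − 28.2) / (-215 − 0) = -0.003256
∂h/∂y = (28.3 − 28.2) / (125 − 0) = +0.0008000
h(145, 135) = 28.2 + (-0.003256)·(145) + (+0.0008000)·(135) = 28.2 -0.472 +0.108 = 27.836 m.

27.8 m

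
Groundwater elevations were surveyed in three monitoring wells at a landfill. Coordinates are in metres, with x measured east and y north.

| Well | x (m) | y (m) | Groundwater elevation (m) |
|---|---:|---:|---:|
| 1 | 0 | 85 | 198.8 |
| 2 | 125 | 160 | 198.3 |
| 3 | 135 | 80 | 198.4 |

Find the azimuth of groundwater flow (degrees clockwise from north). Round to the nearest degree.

062°

Three-point gradient (reference 1): Δ to 2 = (125, 75, -0.5), Δ to 3 = (135, -5, -0.4).
∂h/∂x = -0.003023, ∂h/∂y = -0.001628 (det = -10750).
Flow direction (−∇h) has components (+0.003023 E, +0.001628 N).
Azimuth = atan2(E, N) = atan2(+0.003023, +0.001628) = 61.7° ≈ 062°.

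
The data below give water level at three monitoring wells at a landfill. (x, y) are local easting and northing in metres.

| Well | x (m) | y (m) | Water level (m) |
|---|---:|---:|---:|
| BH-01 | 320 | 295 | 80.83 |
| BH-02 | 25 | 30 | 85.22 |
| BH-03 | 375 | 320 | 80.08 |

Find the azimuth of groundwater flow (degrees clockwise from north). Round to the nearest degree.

Differences from BH-01: to BH-02 (Δx, Δy, Δh) = (-295, -265, +4.39); to BH-03 = (55, 25, -0.75).
Determinant of the coordinate differences = (-295)·25 − 55·(-265) = 7200.
∂h/∂x = [(+4.39)·25 − (-0.75)·(-265)] / 7200 = -0.01236
∂h/∂y = [(-295)·(-0.75) − 55·(+4.39)] / 7200 = -0.002806
Flow direction (−∇h) has components (+0.01236 E, +0.002806 N).
Azimuth = atan2(E, N) = atan2(+0.01236, +0.002806) = 77.2° ≈ 077°.

077°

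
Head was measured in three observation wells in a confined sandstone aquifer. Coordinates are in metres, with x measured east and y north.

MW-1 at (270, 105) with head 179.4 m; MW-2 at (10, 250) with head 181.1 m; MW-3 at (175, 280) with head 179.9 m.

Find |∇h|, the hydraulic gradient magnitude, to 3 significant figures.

Taking MW-1 as reference: MW-2−MW-1 = (-260, 145, +1.7); MW-3−MW-1 = (-95, 175, +0.5).
Solve a·Δx + b·Δy = Δh: det = (-260)·175 − (-95)·145 = -31725.
∂h/∂x = [(+1.7)·175 − (+0.5)·145] / -31725 = -0.007092
∂h/∂y = [(-260)·(+0.5) − (-95)·(+1.7)] / -31725 = -0.0009929
|∇h| = √(-0.007092² + -0.0009929²) = 0.007161

0.00716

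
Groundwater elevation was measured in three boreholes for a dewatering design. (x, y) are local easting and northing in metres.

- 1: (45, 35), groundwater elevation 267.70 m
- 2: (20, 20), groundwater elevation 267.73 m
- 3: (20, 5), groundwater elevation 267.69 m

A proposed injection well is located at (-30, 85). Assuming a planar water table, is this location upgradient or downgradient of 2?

Taking 1 as reference: 2−1 = (-25, -15, +0.03); 3−1 = (-25, -30, -0.01).
Solve a·Δx + b·Δy = Δh: det = (-25)·(-30) − (-25)·(-15) = 375.
∂h/∂x = [(+0.03)·(-30) − (-0.01)·(-15)] / 375 = -0.002800
∂h/∂y = [(-25)·(-0.01) − (-25)·(+0.03)] / 375 = +0.002667
Head at (-30, 85) = 267.70 + (-0.002800)·(-75) + (+0.002667)·(50) = 268.04 m.
That is higher than the 267.73 m at 2, so the point is upgradient.

upgradient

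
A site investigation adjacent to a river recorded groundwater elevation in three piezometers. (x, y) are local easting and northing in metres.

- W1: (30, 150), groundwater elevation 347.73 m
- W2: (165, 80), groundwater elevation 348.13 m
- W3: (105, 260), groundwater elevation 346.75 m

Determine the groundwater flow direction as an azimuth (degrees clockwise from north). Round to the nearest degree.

009°

Taking W1 as reference: W2−W1 = (135, -70, +0.40); W3−W1 = (75, 110, -0.98).
Solve a·Δx + b·Δy = Δh: det = 135·110 − 75·(-70) = 20100.
∂h/∂x = [(+0.40)·110 − (-0.98)·(-70)] / 20100 = -0.001224
∂h/∂y = [135·(-0.98) − 75·(+0.40)] / 20100 = -0.008075
Flow direction (−∇h) has components (+0.001224 E, +0.008075 N).
Azimuth = atan2(E, N) = atan2(+0.001224, +0.008075) = 8.6° ≈ 009°.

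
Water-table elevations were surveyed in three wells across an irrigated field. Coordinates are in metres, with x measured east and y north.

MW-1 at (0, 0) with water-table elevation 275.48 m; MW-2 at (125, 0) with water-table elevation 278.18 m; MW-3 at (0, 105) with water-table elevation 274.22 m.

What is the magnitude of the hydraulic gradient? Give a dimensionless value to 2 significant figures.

0.025

∂h/∂x = (278.18 − 275.48) / (125 − 0) = +0.02160
∂h/∂y = (274.22 − 275.48) / (105 − 0) = -0.01200
|∇h| = √(0.02160² + -0.01200²) = 0.02471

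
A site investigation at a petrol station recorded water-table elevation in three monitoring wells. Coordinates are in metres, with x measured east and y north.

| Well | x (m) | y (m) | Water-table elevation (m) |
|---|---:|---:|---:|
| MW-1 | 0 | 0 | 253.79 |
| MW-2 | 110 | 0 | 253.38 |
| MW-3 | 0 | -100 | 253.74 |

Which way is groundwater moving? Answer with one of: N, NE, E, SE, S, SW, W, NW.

E

∂h/∂x = (253.38 − 253.79) / (110 − 0) = -0.003727
∂h/∂y = (253.74 − 253.79) / (-100 − 0) = +0.0005000
Flow = −∇h = (+0.003727 east, -0.0005000 north), which points east.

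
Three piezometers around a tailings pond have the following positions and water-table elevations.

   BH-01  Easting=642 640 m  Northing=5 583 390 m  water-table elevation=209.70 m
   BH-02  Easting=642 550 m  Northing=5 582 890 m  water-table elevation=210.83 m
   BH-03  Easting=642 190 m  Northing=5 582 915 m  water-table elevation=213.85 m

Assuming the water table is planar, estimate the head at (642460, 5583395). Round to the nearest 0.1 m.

Three-point gradient (reference BH-01): Δ to BH-02 = (-90, -500, +1.13), Δ to BH-03 = (-450, -475, +4.15).
∂h/∂x = -0.008440, ∂h/∂y = -0.0007407 (det = -182250).
h(642460, 5583395) = 209.70 + (-0.008440)·(-180) + (-0.0007407)·(5) = 209.70 +1.519 -0.004 = 211.216 m.

211.2 m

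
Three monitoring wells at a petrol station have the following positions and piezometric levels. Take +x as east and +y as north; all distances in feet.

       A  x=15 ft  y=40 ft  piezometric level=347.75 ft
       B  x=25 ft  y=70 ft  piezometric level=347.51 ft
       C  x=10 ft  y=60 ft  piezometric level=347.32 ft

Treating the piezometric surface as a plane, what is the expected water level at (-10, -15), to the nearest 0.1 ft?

348.0 ft

Differences from A: to B (Δx, Δy, Δh) = (10, 30, -0.24); to C = (-5, 20, -0.43).
Solve a·Δx + b·Δy = Δh: det = 10·20 − (-5)·30 = 350.
∂h/∂x = [(-0.24)·20 − (-0.43)·30] / 350 = +0.02314
∂h/∂y = [10·(-0.43) − (-5)·(-0.24)] / 350 = -0.01571
h(-10, -15) = 347.75 + (+0.02314)·(-25) + (-0.01571)·(-55) = 347.75 -0.579 +0.864 = 348.036 ft.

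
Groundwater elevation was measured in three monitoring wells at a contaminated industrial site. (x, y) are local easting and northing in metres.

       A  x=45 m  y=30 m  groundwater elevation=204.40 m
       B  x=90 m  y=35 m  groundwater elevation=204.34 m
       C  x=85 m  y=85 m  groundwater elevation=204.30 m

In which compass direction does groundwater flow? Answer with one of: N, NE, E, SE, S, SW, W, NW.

Taking A as reference: B−A = (45, 5, -0.06); C−A = (40, 55, -0.10).
Determinant of the coordinate differences = 45·55 − 40·5 = 2275.
∂h/∂x = [(-0.06)·55 − (-0.10)·5] / 2275 = -0.001231
∂h/∂y = [45·(-0.10) − 40·(-0.06)] / 2275 = -0.0009231
Flow = −∇h = (+0.001231 east, +0.0009231 north), which points northeast.

NE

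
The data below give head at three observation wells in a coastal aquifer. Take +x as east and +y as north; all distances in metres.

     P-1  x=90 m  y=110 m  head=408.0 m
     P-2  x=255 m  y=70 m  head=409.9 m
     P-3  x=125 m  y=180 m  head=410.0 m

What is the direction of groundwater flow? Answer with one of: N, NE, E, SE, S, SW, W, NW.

Taking P-1 as reference: P-2−P-1 = (165, -40, +1.9); P-3−P-1 = (35, 70, +2.0).
Determinant of the coordinate differences = 165·70 − 35·(-40) = 12950.
∂h/∂x = [(+1.9)·70 − (+2.0)·(-40)] / 12950 = +0.01645
∂h/∂y = [165·(+2.0) − 35·(+1.9)] / 12950 = +0.02035
Flow = −∇h = (-0.01645 east, -0.02035 north), which points southwest.

SW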